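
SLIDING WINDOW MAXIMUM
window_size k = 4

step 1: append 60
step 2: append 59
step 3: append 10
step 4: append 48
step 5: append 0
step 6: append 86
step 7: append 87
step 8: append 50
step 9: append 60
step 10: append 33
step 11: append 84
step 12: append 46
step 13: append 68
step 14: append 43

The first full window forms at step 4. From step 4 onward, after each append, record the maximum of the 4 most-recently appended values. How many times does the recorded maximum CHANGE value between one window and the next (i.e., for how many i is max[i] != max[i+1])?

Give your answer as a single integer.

step 1: append 60 -> window=[60] (not full yet)
step 2: append 59 -> window=[60, 59] (not full yet)
step 3: append 10 -> window=[60, 59, 10] (not full yet)
step 4: append 48 -> window=[60, 59, 10, 48] -> max=60
step 5: append 0 -> window=[59, 10, 48, 0] -> max=59
step 6: append 86 -> window=[10, 48, 0, 86] -> max=86
step 7: append 87 -> window=[48, 0, 86, 87] -> max=87
step 8: append 50 -> window=[0, 86, 87, 50] -> max=87
step 9: append 60 -> window=[86, 87, 50, 60] -> max=87
step 10: append 33 -> window=[87, 50, 60, 33] -> max=87
step 11: append 84 -> window=[50, 60, 33, 84] -> max=84
step 12: append 46 -> window=[60, 33, 84, 46] -> max=84
step 13: append 68 -> window=[33, 84, 46, 68] -> max=84
step 14: append 43 -> window=[84, 46, 68, 43] -> max=84
Recorded maximums: 60 59 86 87 87 87 87 84 84 84 84
Changes between consecutive maximums: 4

Answer: 4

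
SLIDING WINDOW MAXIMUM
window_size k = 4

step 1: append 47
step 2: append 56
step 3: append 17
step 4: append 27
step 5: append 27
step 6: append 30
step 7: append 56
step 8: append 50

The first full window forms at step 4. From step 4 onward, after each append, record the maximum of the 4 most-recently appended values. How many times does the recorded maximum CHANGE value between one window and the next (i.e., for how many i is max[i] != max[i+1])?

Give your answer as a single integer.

Answer: 2

Derivation:
step 1: append 47 -> window=[47] (not full yet)
step 2: append 56 -> window=[47, 56] (not full yet)
step 3: append 17 -> window=[47, 56, 17] (not full yet)
step 4: append 27 -> window=[47, 56, 17, 27] -> max=56
step 5: append 27 -> window=[56, 17, 27, 27] -> max=56
step 6: append 30 -> window=[17, 27, 27, 30] -> max=30
step 7: append 56 -> window=[27, 27, 30, 56] -> max=56
step 8: append 50 -> window=[27, 30, 56, 50] -> max=56
Recorded maximums: 56 56 30 56 56
Changes between consecutive maximums: 2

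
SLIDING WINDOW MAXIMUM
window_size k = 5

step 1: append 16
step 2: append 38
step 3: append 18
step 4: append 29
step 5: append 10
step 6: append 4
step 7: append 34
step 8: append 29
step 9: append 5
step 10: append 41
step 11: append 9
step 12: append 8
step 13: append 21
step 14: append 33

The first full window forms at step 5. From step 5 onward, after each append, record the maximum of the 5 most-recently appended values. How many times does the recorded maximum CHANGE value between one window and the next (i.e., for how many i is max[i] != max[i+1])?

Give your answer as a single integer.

Answer: 2

Derivation:
step 1: append 16 -> window=[16] (not full yet)
step 2: append 38 -> window=[16, 38] (not full yet)
step 3: append 18 -> window=[16, 38, 18] (not full yet)
step 4: append 29 -> window=[16, 38, 18, 29] (not full yet)
step 5: append 10 -> window=[16, 38, 18, 29, 10] -> max=38
step 6: append 4 -> window=[38, 18, 29, 10, 4] -> max=38
step 7: append 34 -> window=[18, 29, 10, 4, 34] -> max=34
step 8: append 29 -> window=[29, 10, 4, 34, 29] -> max=34
step 9: append 5 -> window=[10, 4, 34, 29, 5] -> max=34
step 10: append 41 -> window=[4, 34, 29, 5, 41] -> max=41
step 11: append 9 -> window=[34, 29, 5, 41, 9] -> max=41
step 12: append 8 -> window=[29, 5, 41, 9, 8] -> max=41
step 13: append 21 -> window=[5, 41, 9, 8, 21] -> max=41
step 14: append 33 -> window=[41, 9, 8, 21, 33] -> max=41
Recorded maximums: 38 38 34 34 34 41 41 41 41 41
Changes between consecutive maximums: 2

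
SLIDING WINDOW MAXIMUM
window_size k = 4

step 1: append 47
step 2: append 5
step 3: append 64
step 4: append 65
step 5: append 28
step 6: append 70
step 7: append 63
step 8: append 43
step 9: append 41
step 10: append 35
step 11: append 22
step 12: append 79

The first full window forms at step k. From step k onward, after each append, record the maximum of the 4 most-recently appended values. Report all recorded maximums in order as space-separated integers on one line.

Answer: 65 65 70 70 70 70 63 43 79

Derivation:
step 1: append 47 -> window=[47] (not full yet)
step 2: append 5 -> window=[47, 5] (not full yet)
step 3: append 64 -> window=[47, 5, 64] (not full yet)
step 4: append 65 -> window=[47, 5, 64, 65] -> max=65
step 5: append 28 -> window=[5, 64, 65, 28] -> max=65
step 6: append 70 -> window=[64, 65, 28, 70] -> max=70
step 7: append 63 -> window=[65, 28, 70, 63] -> max=70
step 8: append 43 -> window=[28, 70, 63, 43] -> max=70
step 9: append 41 -> window=[70, 63, 43, 41] -> max=70
step 10: append 35 -> window=[63, 43, 41, 35] -> max=63
step 11: append 22 -> window=[43, 41, 35, 22] -> max=43
step 12: append 79 -> window=[41, 35, 22, 79] -> max=79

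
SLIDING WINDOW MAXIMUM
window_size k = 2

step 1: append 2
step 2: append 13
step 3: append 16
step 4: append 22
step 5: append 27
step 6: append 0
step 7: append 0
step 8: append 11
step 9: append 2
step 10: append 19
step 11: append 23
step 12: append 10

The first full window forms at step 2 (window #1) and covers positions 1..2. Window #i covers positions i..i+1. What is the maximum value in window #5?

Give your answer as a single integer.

Answer: 27

Derivation:
step 1: append 2 -> window=[2] (not full yet)
step 2: append 13 -> window=[2, 13] -> max=13
step 3: append 16 -> window=[13, 16] -> max=16
step 4: append 22 -> window=[16, 22] -> max=22
step 5: append 27 -> window=[22, 27] -> max=27
step 6: append 0 -> window=[27, 0] -> max=27
Window #5 max = 27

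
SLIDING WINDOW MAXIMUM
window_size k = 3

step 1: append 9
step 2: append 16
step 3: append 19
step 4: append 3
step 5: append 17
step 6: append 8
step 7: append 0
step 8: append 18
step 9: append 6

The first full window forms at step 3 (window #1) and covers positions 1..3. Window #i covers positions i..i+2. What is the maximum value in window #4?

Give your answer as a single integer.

Answer: 17

Derivation:
step 1: append 9 -> window=[9] (not full yet)
step 2: append 16 -> window=[9, 16] (not full yet)
step 3: append 19 -> window=[9, 16, 19] -> max=19
step 4: append 3 -> window=[16, 19, 3] -> max=19
step 5: append 17 -> window=[19, 3, 17] -> max=19
step 6: append 8 -> window=[3, 17, 8] -> max=17
Window #4 max = 17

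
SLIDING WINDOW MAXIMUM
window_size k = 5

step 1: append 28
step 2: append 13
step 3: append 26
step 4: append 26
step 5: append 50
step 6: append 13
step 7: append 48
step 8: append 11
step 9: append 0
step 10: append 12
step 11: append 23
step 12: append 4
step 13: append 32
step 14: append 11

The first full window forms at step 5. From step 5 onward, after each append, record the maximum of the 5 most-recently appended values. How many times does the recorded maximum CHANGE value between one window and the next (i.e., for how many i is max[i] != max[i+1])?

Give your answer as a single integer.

step 1: append 28 -> window=[28] (not full yet)
step 2: append 13 -> window=[28, 13] (not full yet)
step 3: append 26 -> window=[28, 13, 26] (not full yet)
step 4: append 26 -> window=[28, 13, 26, 26] (not full yet)
step 5: append 50 -> window=[28, 13, 26, 26, 50] -> max=50
step 6: append 13 -> window=[13, 26, 26, 50, 13] -> max=50
step 7: append 48 -> window=[26, 26, 50, 13, 48] -> max=50
step 8: append 11 -> window=[26, 50, 13, 48, 11] -> max=50
step 9: append 0 -> window=[50, 13, 48, 11, 0] -> max=50
step 10: append 12 -> window=[13, 48, 11, 0, 12] -> max=48
step 11: append 23 -> window=[48, 11, 0, 12, 23] -> max=48
step 12: append 4 -> window=[11, 0, 12, 23, 4] -> max=23
step 13: append 32 -> window=[0, 12, 23, 4, 32] -> max=32
step 14: append 11 -> window=[12, 23, 4, 32, 11] -> max=32
Recorded maximums: 50 50 50 50 50 48 48 23 32 32
Changes between consecutive maximums: 3

Answer: 3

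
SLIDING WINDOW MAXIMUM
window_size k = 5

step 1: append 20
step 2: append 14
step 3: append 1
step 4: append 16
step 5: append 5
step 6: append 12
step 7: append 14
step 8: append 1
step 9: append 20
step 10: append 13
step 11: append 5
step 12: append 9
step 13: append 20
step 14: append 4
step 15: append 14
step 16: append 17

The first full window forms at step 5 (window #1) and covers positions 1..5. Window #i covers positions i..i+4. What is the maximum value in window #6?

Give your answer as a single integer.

Answer: 20

Derivation:
step 1: append 20 -> window=[20] (not full yet)
step 2: append 14 -> window=[20, 14] (not full yet)
step 3: append 1 -> window=[20, 14, 1] (not full yet)
step 4: append 16 -> window=[20, 14, 1, 16] (not full yet)
step 5: append 5 -> window=[20, 14, 1, 16, 5] -> max=20
step 6: append 12 -> window=[14, 1, 16, 5, 12] -> max=16
step 7: append 14 -> window=[1, 16, 5, 12, 14] -> max=16
step 8: append 1 -> window=[16, 5, 12, 14, 1] -> max=16
step 9: append 20 -> window=[5, 12, 14, 1, 20] -> max=20
step 10: append 13 -> window=[12, 14, 1, 20, 13] -> max=20
Window #6 max = 20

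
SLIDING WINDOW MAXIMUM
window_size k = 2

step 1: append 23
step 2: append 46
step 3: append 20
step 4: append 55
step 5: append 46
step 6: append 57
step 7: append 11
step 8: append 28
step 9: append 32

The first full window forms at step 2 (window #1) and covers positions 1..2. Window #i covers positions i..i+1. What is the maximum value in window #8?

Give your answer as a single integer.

Answer: 32

Derivation:
step 1: append 23 -> window=[23] (not full yet)
step 2: append 46 -> window=[23, 46] -> max=46
step 3: append 20 -> window=[46, 20] -> max=46
step 4: append 55 -> window=[20, 55] -> max=55
step 5: append 46 -> window=[55, 46] -> max=55
step 6: append 57 -> window=[46, 57] -> max=57
step 7: append 11 -> window=[57, 11] -> max=57
step 8: append 28 -> window=[11, 28] -> max=28
step 9: append 32 -> window=[28, 32] -> max=32
Window #8 max = 32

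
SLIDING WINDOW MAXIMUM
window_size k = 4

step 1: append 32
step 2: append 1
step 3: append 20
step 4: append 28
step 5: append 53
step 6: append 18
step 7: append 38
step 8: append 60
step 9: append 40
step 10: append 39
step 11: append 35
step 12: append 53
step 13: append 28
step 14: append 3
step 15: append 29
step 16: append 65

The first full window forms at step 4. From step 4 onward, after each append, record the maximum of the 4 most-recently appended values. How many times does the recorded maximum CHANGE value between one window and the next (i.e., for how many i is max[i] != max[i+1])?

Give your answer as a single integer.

Answer: 4

Derivation:
step 1: append 32 -> window=[32] (not full yet)
step 2: append 1 -> window=[32, 1] (not full yet)
step 3: append 20 -> window=[32, 1, 20] (not full yet)
step 4: append 28 -> window=[32, 1, 20, 28] -> max=32
step 5: append 53 -> window=[1, 20, 28, 53] -> max=53
step 6: append 18 -> window=[20, 28, 53, 18] -> max=53
step 7: append 38 -> window=[28, 53, 18, 38] -> max=53
step 8: append 60 -> window=[53, 18, 38, 60] -> max=60
step 9: append 40 -> window=[18, 38, 60, 40] -> max=60
step 10: append 39 -> window=[38, 60, 40, 39] -> max=60
step 11: append 35 -> window=[60, 40, 39, 35] -> max=60
step 12: append 53 -> window=[40, 39, 35, 53] -> max=53
step 13: append 28 -> window=[39, 35, 53, 28] -> max=53
step 14: append 3 -> window=[35, 53, 28, 3] -> max=53
step 15: append 29 -> window=[53, 28, 3, 29] -> max=53
step 16: append 65 -> window=[28, 3, 29, 65] -> max=65
Recorded maximums: 32 53 53 53 60 60 60 60 53 53 53 53 65
Changes between consecutive maximums: 4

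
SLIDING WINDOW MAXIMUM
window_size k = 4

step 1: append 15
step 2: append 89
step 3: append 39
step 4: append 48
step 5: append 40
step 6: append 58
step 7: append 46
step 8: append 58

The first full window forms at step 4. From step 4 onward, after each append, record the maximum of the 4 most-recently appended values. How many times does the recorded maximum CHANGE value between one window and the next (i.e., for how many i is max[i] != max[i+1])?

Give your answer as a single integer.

Answer: 1

Derivation:
step 1: append 15 -> window=[15] (not full yet)
step 2: append 89 -> window=[15, 89] (not full yet)
step 3: append 39 -> window=[15, 89, 39] (not full yet)
step 4: append 48 -> window=[15, 89, 39, 48] -> max=89
step 5: append 40 -> window=[89, 39, 48, 40] -> max=89
step 6: append 58 -> window=[39, 48, 40, 58] -> max=58
step 7: append 46 -> window=[48, 40, 58, 46] -> max=58
step 8: append 58 -> window=[40, 58, 46, 58] -> max=58
Recorded maximums: 89 89 58 58 58
Changes between consecutive maximums: 1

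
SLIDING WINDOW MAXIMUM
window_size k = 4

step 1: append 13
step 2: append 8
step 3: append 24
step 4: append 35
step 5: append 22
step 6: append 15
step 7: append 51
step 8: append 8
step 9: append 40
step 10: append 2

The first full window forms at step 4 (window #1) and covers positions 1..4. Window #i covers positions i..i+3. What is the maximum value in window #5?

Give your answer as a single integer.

step 1: append 13 -> window=[13] (not full yet)
step 2: append 8 -> window=[13, 8] (not full yet)
step 3: append 24 -> window=[13, 8, 24] (not full yet)
step 4: append 35 -> window=[13, 8, 24, 35] -> max=35
step 5: append 22 -> window=[8, 24, 35, 22] -> max=35
step 6: append 15 -> window=[24, 35, 22, 15] -> max=35
step 7: append 51 -> window=[35, 22, 15, 51] -> max=51
step 8: append 8 -> window=[22, 15, 51, 8] -> max=51
Window #5 max = 51

Answer: 51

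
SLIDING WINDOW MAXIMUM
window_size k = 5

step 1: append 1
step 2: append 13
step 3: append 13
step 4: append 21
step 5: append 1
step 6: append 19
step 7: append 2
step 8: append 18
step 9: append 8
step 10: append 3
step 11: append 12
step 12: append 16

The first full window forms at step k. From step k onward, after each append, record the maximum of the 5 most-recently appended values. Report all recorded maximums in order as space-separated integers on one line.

step 1: append 1 -> window=[1] (not full yet)
step 2: append 13 -> window=[1, 13] (not full yet)
step 3: append 13 -> window=[1, 13, 13] (not full yet)
step 4: append 21 -> window=[1, 13, 13, 21] (not full yet)
step 5: append 1 -> window=[1, 13, 13, 21, 1] -> max=21
step 6: append 19 -> window=[13, 13, 21, 1, 19] -> max=21
step 7: append 2 -> window=[13, 21, 1, 19, 2] -> max=21
step 8: append 18 -> window=[21, 1, 19, 2, 18] -> max=21
step 9: append 8 -> window=[1, 19, 2, 18, 8] -> max=19
step 10: append 3 -> window=[19, 2, 18, 8, 3] -> max=19
step 11: append 12 -> window=[2, 18, 8, 3, 12] -> max=18
step 12: append 16 -> window=[18, 8, 3, 12, 16] -> max=18

Answer: 21 21 21 21 19 19 18 18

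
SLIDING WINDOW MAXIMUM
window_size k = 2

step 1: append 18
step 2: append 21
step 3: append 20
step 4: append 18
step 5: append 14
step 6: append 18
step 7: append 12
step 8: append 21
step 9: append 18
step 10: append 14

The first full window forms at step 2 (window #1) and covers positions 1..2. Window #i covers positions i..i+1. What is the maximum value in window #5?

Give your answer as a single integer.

Answer: 18

Derivation:
step 1: append 18 -> window=[18] (not full yet)
step 2: append 21 -> window=[18, 21] -> max=21
step 3: append 20 -> window=[21, 20] -> max=21
step 4: append 18 -> window=[20, 18] -> max=20
step 5: append 14 -> window=[18, 14] -> max=18
step 6: append 18 -> window=[14, 18] -> max=18
Window #5 max = 18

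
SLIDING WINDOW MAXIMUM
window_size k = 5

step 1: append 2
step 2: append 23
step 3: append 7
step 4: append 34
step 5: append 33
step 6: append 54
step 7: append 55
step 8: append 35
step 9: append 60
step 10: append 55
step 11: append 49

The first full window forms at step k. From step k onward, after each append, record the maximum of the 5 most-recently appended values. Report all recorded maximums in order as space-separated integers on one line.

Answer: 34 54 55 55 60 60 60

Derivation:
step 1: append 2 -> window=[2] (not full yet)
step 2: append 23 -> window=[2, 23] (not full yet)
step 3: append 7 -> window=[2, 23, 7] (not full yet)
step 4: append 34 -> window=[2, 23, 7, 34] (not full yet)
step 5: append 33 -> window=[2, 23, 7, 34, 33] -> max=34
step 6: append 54 -> window=[23, 7, 34, 33, 54] -> max=54
step 7: append 55 -> window=[7, 34, 33, 54, 55] -> max=55
step 8: append 35 -> window=[34, 33, 54, 55, 35] -> max=55
step 9: append 60 -> window=[33, 54, 55, 35, 60] -> max=60
step 10: append 55 -> window=[54, 55, 35, 60, 55] -> max=60
step 11: append 49 -> window=[55, 35, 60, 55, 49] -> max=60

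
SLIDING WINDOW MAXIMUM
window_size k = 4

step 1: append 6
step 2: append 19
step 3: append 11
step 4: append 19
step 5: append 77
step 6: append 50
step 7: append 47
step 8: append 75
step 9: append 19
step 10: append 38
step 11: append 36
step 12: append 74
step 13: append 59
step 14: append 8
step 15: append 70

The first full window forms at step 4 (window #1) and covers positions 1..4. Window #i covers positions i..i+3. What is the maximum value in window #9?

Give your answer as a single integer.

Answer: 74

Derivation:
step 1: append 6 -> window=[6] (not full yet)
step 2: append 19 -> window=[6, 19] (not full yet)
step 3: append 11 -> window=[6, 19, 11] (not full yet)
step 4: append 19 -> window=[6, 19, 11, 19] -> max=19
step 5: append 77 -> window=[19, 11, 19, 77] -> max=77
step 6: append 50 -> window=[11, 19, 77, 50] -> max=77
step 7: append 47 -> window=[19, 77, 50, 47] -> max=77
step 8: append 75 -> window=[77, 50, 47, 75] -> max=77
step 9: append 19 -> window=[50, 47, 75, 19] -> max=75
step 10: append 38 -> window=[47, 75, 19, 38] -> max=75
step 11: append 36 -> window=[75, 19, 38, 36] -> max=75
step 12: append 74 -> window=[19, 38, 36, 74] -> max=74
Window #9 max = 74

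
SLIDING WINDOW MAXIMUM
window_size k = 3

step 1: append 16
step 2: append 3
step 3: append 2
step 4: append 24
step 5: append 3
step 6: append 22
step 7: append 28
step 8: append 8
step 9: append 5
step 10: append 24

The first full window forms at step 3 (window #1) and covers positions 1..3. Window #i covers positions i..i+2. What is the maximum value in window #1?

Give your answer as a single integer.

Answer: 16

Derivation:
step 1: append 16 -> window=[16] (not full yet)
step 2: append 3 -> window=[16, 3] (not full yet)
step 3: append 2 -> window=[16, 3, 2] -> max=16
Window #1 max = 16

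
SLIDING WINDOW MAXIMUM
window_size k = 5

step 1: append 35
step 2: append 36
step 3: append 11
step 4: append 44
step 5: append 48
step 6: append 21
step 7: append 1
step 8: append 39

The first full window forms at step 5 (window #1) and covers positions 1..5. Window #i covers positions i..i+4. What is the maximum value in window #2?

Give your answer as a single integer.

Answer: 48

Derivation:
step 1: append 35 -> window=[35] (not full yet)
step 2: append 36 -> window=[35, 36] (not full yet)
step 3: append 11 -> window=[35, 36, 11] (not full yet)
step 4: append 44 -> window=[35, 36, 11, 44] (not full yet)
step 5: append 48 -> window=[35, 36, 11, 44, 48] -> max=48
step 6: append 21 -> window=[36, 11, 44, 48, 21] -> max=48
Window #2 max = 48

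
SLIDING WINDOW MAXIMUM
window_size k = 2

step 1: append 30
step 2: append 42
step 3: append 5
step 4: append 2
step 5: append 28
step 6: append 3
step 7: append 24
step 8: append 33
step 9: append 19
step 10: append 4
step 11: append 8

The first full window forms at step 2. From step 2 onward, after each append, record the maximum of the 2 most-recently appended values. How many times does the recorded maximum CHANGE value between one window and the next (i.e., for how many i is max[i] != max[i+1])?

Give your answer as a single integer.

step 1: append 30 -> window=[30] (not full yet)
step 2: append 42 -> window=[30, 42] -> max=42
step 3: append 5 -> window=[42, 5] -> max=42
step 4: append 2 -> window=[5, 2] -> max=5
step 5: append 28 -> window=[2, 28] -> max=28
step 6: append 3 -> window=[28, 3] -> max=28
step 7: append 24 -> window=[3, 24] -> max=24
step 8: append 33 -> window=[24, 33] -> max=33
step 9: append 19 -> window=[33, 19] -> max=33
step 10: append 4 -> window=[19, 4] -> max=19
step 11: append 8 -> window=[4, 8] -> max=8
Recorded maximums: 42 42 5 28 28 24 33 33 19 8
Changes between consecutive maximums: 6

Answer: 6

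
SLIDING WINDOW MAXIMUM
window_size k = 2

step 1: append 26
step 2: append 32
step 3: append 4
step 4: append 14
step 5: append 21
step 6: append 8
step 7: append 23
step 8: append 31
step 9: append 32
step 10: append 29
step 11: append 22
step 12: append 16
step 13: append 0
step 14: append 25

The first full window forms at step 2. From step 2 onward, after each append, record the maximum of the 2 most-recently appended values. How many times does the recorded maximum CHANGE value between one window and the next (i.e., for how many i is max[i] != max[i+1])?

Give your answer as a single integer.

step 1: append 26 -> window=[26] (not full yet)
step 2: append 32 -> window=[26, 32] -> max=32
step 3: append 4 -> window=[32, 4] -> max=32
step 4: append 14 -> window=[4, 14] -> max=14
step 5: append 21 -> window=[14, 21] -> max=21
step 6: append 8 -> window=[21, 8] -> max=21
step 7: append 23 -> window=[8, 23] -> max=23
step 8: append 31 -> window=[23, 31] -> max=31
step 9: append 32 -> window=[31, 32] -> max=32
step 10: append 29 -> window=[32, 29] -> max=32
step 11: append 22 -> window=[29, 22] -> max=29
step 12: append 16 -> window=[22, 16] -> max=22
step 13: append 0 -> window=[16, 0] -> max=16
step 14: append 25 -> window=[0, 25] -> max=25
Recorded maximums: 32 32 14 21 21 23 31 32 32 29 22 16 25
Changes between consecutive maximums: 9

Answer: 9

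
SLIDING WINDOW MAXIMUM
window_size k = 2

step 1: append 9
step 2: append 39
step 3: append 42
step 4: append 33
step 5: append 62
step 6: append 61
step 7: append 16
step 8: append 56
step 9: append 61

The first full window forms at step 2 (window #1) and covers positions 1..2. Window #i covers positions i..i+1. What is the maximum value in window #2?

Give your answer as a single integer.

Answer: 42

Derivation:
step 1: append 9 -> window=[9] (not full yet)
step 2: append 39 -> window=[9, 39] -> max=39
step 3: append 42 -> window=[39, 42] -> max=42
Window #2 max = 42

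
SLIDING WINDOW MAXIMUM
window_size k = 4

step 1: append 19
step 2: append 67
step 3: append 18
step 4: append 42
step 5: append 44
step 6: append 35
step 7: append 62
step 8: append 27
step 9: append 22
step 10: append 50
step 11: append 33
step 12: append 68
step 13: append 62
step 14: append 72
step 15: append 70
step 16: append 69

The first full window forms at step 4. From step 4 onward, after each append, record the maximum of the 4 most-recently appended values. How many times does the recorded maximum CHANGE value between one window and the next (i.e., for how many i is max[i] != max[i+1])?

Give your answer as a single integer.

Answer: 5

Derivation:
step 1: append 19 -> window=[19] (not full yet)
step 2: append 67 -> window=[19, 67] (not full yet)
step 3: append 18 -> window=[19, 67, 18] (not full yet)
step 4: append 42 -> window=[19, 67, 18, 42] -> max=67
step 5: append 44 -> window=[67, 18, 42, 44] -> max=67
step 6: append 35 -> window=[18, 42, 44, 35] -> max=44
step 7: append 62 -> window=[42, 44, 35, 62] -> max=62
step 8: append 27 -> window=[44, 35, 62, 27] -> max=62
step 9: append 22 -> window=[35, 62, 27, 22] -> max=62
step 10: append 50 -> window=[62, 27, 22, 50] -> max=62
step 11: append 33 -> window=[27, 22, 50, 33] -> max=50
step 12: append 68 -> window=[22, 50, 33, 68] -> max=68
step 13: append 62 -> window=[50, 33, 68, 62] -> max=68
step 14: append 72 -> window=[33, 68, 62, 72] -> max=72
step 15: append 70 -> window=[68, 62, 72, 70] -> max=72
step 16: append 69 -> window=[62, 72, 70, 69] -> max=72
Recorded maximums: 67 67 44 62 62 62 62 50 68 68 72 72 72
Changes between consecutive maximums: 5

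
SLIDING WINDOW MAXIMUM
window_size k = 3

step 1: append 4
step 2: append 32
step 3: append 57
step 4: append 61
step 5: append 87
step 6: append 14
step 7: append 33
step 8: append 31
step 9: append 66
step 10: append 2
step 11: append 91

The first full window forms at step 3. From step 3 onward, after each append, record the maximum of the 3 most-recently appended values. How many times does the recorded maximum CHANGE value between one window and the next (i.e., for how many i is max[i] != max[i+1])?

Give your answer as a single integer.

Answer: 5

Derivation:
step 1: append 4 -> window=[4] (not full yet)
step 2: append 32 -> window=[4, 32] (not full yet)
step 3: append 57 -> window=[4, 32, 57] -> max=57
step 4: append 61 -> window=[32, 57, 61] -> max=61
step 5: append 87 -> window=[57, 61, 87] -> max=87
step 6: append 14 -> window=[61, 87, 14] -> max=87
step 7: append 33 -> window=[87, 14, 33] -> max=87
step 8: append 31 -> window=[14, 33, 31] -> max=33
step 9: append 66 -> window=[33, 31, 66] -> max=66
step 10: append 2 -> window=[31, 66, 2] -> max=66
step 11: append 91 -> window=[66, 2, 91] -> max=91
Recorded maximums: 57 61 87 87 87 33 66 66 91
Changes between consecutive maximums: 5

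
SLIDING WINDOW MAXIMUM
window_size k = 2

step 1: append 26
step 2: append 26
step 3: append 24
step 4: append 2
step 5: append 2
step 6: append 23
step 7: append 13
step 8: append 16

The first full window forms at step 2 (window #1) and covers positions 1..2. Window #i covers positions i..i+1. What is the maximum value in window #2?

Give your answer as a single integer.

Answer: 26

Derivation:
step 1: append 26 -> window=[26] (not full yet)
step 2: append 26 -> window=[26, 26] -> max=26
step 3: append 24 -> window=[26, 24] -> max=26
Window #2 max = 26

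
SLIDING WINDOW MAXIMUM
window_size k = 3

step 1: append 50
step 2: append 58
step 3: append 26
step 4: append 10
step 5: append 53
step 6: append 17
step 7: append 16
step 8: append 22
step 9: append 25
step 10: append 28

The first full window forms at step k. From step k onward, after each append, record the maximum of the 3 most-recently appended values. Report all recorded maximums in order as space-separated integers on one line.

step 1: append 50 -> window=[50] (not full yet)
step 2: append 58 -> window=[50, 58] (not full yet)
step 3: append 26 -> window=[50, 58, 26] -> max=58
step 4: append 10 -> window=[58, 26, 10] -> max=58
step 5: append 53 -> window=[26, 10, 53] -> max=53
step 6: append 17 -> window=[10, 53, 17] -> max=53
step 7: append 16 -> window=[53, 17, 16] -> max=53
step 8: append 22 -> window=[17, 16, 22] -> max=22
step 9: append 25 -> window=[16, 22, 25] -> max=25
step 10: append 28 -> window=[22, 25, 28] -> max=28

Answer: 58 58 53 53 53 22 25 28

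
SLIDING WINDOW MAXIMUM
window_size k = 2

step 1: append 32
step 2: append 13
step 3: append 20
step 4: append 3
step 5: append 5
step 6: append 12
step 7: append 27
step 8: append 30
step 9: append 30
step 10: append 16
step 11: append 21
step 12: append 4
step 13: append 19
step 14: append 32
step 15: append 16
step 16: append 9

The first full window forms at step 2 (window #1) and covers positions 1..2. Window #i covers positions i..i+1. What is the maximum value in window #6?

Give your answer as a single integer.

Answer: 27

Derivation:
step 1: append 32 -> window=[32] (not full yet)
step 2: append 13 -> window=[32, 13] -> max=32
step 3: append 20 -> window=[13, 20] -> max=20
step 4: append 3 -> window=[20, 3] -> max=20
step 5: append 5 -> window=[3, 5] -> max=5
step 6: append 12 -> window=[5, 12] -> max=12
step 7: append 27 -> window=[12, 27] -> max=27
Window #6 max = 27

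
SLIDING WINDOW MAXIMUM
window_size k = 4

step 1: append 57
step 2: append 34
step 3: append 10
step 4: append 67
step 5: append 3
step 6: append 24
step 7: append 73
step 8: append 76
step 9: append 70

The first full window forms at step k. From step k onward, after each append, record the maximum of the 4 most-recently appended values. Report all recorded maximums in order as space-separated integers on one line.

Answer: 67 67 67 73 76 76

Derivation:
step 1: append 57 -> window=[57] (not full yet)
step 2: append 34 -> window=[57, 34] (not full yet)
step 3: append 10 -> window=[57, 34, 10] (not full yet)
step 4: append 67 -> window=[57, 34, 10, 67] -> max=67
step 5: append 3 -> window=[34, 10, 67, 3] -> max=67
step 6: append 24 -> window=[10, 67, 3, 24] -> max=67
step 7: append 73 -> window=[67, 3, 24, 73] -> max=73
step 8: append 76 -> window=[3, 24, 73, 76] -> max=76
step 9: append 70 -> window=[24, 73, 76, 70] -> max=76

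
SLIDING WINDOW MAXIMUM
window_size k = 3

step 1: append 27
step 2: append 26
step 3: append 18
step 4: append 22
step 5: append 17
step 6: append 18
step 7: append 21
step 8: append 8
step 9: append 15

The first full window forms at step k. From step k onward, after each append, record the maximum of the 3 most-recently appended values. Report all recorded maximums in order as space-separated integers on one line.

step 1: append 27 -> window=[27] (not full yet)
step 2: append 26 -> window=[27, 26] (not full yet)
step 3: append 18 -> window=[27, 26, 18] -> max=27
step 4: append 22 -> window=[26, 18, 22] -> max=26
step 5: append 17 -> window=[18, 22, 17] -> max=22
step 6: append 18 -> window=[22, 17, 18] -> max=22
step 7: append 21 -> window=[17, 18, 21] -> max=21
step 8: append 8 -> window=[18, 21, 8] -> max=21
step 9: append 15 -> window=[21, 8, 15] -> max=21

Answer: 27 26 22 22 21 21 21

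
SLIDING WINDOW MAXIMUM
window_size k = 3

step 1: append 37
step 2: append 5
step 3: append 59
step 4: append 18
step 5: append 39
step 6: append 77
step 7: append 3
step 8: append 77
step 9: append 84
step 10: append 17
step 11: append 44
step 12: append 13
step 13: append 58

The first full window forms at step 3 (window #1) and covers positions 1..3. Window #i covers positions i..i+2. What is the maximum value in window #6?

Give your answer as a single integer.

Answer: 77

Derivation:
step 1: append 37 -> window=[37] (not full yet)
step 2: append 5 -> window=[37, 5] (not full yet)
step 3: append 59 -> window=[37, 5, 59] -> max=59
step 4: append 18 -> window=[5, 59, 18] -> max=59
step 5: append 39 -> window=[59, 18, 39] -> max=59
step 6: append 77 -> window=[18, 39, 77] -> max=77
step 7: append 3 -> window=[39, 77, 3] -> max=77
step 8: append 77 -> window=[77, 3, 77] -> max=77
Window #6 max = 77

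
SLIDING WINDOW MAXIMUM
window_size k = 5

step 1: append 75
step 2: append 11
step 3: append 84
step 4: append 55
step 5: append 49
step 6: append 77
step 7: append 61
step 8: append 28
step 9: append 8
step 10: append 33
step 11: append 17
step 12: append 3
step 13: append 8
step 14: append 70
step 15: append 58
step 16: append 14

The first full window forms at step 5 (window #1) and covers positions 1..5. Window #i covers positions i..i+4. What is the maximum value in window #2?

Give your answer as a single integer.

Answer: 84

Derivation:
step 1: append 75 -> window=[75] (not full yet)
step 2: append 11 -> window=[75, 11] (not full yet)
step 3: append 84 -> window=[75, 11, 84] (not full yet)
step 4: append 55 -> window=[75, 11, 84, 55] (not full yet)
step 5: append 49 -> window=[75, 11, 84, 55, 49] -> max=84
step 6: append 77 -> window=[11, 84, 55, 49, 77] -> max=84
Window #2 max = 84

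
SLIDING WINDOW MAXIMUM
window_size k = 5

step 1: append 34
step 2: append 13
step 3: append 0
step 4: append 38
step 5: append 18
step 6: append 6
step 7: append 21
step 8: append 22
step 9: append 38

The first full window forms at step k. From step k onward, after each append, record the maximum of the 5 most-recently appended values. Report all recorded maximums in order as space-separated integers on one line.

Answer: 38 38 38 38 38

Derivation:
step 1: append 34 -> window=[34] (not full yet)
step 2: append 13 -> window=[34, 13] (not full yet)
step 3: append 0 -> window=[34, 13, 0] (not full yet)
step 4: append 38 -> window=[34, 13, 0, 38] (not full yet)
step 5: append 18 -> window=[34, 13, 0, 38, 18] -> max=38
step 6: append 6 -> window=[13, 0, 38, 18, 6] -> max=38
step 7: append 21 -> window=[0, 38, 18, 6, 21] -> max=38
step 8: append 22 -> window=[38, 18, 6, 21, 22] -> max=38
step 9: append 38 -> window=[18, 6, 21, 22, 38] -> max=38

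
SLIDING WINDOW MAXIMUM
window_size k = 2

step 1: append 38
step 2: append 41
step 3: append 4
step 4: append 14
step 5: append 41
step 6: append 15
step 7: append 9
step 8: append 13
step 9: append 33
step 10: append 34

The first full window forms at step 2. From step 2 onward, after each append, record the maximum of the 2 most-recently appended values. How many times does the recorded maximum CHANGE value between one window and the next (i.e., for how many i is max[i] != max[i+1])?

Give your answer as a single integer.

step 1: append 38 -> window=[38] (not full yet)
step 2: append 41 -> window=[38, 41] -> max=41
step 3: append 4 -> window=[41, 4] -> max=41
step 4: append 14 -> window=[4, 14] -> max=14
step 5: append 41 -> window=[14, 41] -> max=41
step 6: append 15 -> window=[41, 15] -> max=41
step 7: append 9 -> window=[15, 9] -> max=15
step 8: append 13 -> window=[9, 13] -> max=13
step 9: append 33 -> window=[13, 33] -> max=33
step 10: append 34 -> window=[33, 34] -> max=34
Recorded maximums: 41 41 14 41 41 15 13 33 34
Changes between consecutive maximums: 6

Answer: 6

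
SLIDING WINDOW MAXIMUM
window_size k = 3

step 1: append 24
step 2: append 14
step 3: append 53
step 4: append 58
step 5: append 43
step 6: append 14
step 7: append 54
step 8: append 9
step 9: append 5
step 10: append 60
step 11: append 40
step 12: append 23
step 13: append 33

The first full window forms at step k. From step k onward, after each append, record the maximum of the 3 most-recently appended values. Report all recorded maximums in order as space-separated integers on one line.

step 1: append 24 -> window=[24] (not full yet)
step 2: append 14 -> window=[24, 14] (not full yet)
step 3: append 53 -> window=[24, 14, 53] -> max=53
step 4: append 58 -> window=[14, 53, 58] -> max=58
step 5: append 43 -> window=[53, 58, 43] -> max=58
step 6: append 14 -> window=[58, 43, 14] -> max=58
step 7: append 54 -> window=[43, 14, 54] -> max=54
step 8: append 9 -> window=[14, 54, 9] -> max=54
step 9: append 5 -> window=[54, 9, 5] -> max=54
step 10: append 60 -> window=[9, 5, 60] -> max=60
step 11: append 40 -> window=[5, 60, 40] -> max=60
step 12: append 23 -> window=[60, 40, 23] -> max=60
step 13: append 33 -> window=[40, 23, 33] -> max=40

Answer: 53 58 58 58 54 54 54 60 60 60 40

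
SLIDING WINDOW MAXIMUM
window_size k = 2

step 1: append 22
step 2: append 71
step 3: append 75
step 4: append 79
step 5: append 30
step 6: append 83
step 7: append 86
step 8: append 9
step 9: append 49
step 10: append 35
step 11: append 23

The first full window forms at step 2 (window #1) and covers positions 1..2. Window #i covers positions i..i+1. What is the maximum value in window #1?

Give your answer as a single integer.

Answer: 71

Derivation:
step 1: append 22 -> window=[22] (not full yet)
step 2: append 71 -> window=[22, 71] -> max=71
Window #1 max = 71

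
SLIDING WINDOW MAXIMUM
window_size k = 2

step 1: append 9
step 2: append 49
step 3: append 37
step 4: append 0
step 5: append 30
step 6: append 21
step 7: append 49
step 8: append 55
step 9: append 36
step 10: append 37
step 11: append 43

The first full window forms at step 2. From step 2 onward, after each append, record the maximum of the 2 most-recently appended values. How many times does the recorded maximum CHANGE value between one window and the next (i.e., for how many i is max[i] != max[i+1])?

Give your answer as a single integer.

Answer: 6

Derivation:
step 1: append 9 -> window=[9] (not full yet)
step 2: append 49 -> window=[9, 49] -> max=49
step 3: append 37 -> window=[49, 37] -> max=49
step 4: append 0 -> window=[37, 0] -> max=37
step 5: append 30 -> window=[0, 30] -> max=30
step 6: append 21 -> window=[30, 21] -> max=30
step 7: append 49 -> window=[21, 49] -> max=49
step 8: append 55 -> window=[49, 55] -> max=55
step 9: append 36 -> window=[55, 36] -> max=55
step 10: append 37 -> window=[36, 37] -> max=37
step 11: append 43 -> window=[37, 43] -> max=43
Recorded maximums: 49 49 37 30 30 49 55 55 37 43
Changes between consecutive maximums: 6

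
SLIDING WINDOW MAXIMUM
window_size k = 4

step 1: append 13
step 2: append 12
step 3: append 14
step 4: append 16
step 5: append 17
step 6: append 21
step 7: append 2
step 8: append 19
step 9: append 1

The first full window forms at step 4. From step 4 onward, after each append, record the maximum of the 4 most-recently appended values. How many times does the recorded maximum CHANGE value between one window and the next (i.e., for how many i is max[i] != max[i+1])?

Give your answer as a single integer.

Answer: 2

Derivation:
step 1: append 13 -> window=[13] (not full yet)
step 2: append 12 -> window=[13, 12] (not full yet)
step 3: append 14 -> window=[13, 12, 14] (not full yet)
step 4: append 16 -> window=[13, 12, 14, 16] -> max=16
step 5: append 17 -> window=[12, 14, 16, 17] -> max=17
step 6: append 21 -> window=[14, 16, 17, 21] -> max=21
step 7: append 2 -> window=[16, 17, 21, 2] -> max=21
step 8: append 19 -> window=[17, 21, 2, 19] -> max=21
step 9: append 1 -> window=[21, 2, 19, 1] -> max=21
Recorded maximums: 16 17 21 21 21 21
Changes between consecutive maximums: 2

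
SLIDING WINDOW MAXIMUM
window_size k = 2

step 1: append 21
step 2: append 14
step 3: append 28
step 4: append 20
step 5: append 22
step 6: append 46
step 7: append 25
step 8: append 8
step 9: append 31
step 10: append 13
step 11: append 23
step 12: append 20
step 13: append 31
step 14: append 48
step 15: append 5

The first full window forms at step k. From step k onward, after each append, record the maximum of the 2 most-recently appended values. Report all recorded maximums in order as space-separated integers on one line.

Answer: 21 28 28 22 46 46 25 31 31 23 23 31 48 48

Derivation:
step 1: append 21 -> window=[21] (not full yet)
step 2: append 14 -> window=[21, 14] -> max=21
step 3: append 28 -> window=[14, 28] -> max=28
step 4: append 20 -> window=[28, 20] -> max=28
step 5: append 22 -> window=[20, 22] -> max=22
step 6: append 46 -> window=[22, 46] -> max=46
step 7: append 25 -> window=[46, 25] -> max=46
step 8: append 8 -> window=[25, 8] -> max=25
step 9: append 31 -> window=[8, 31] -> max=31
step 10: append 13 -> window=[31, 13] -> max=31
step 11: append 23 -> window=[13, 23] -> max=23
step 12: append 20 -> window=[23, 20] -> max=23
step 13: append 31 -> window=[20, 31] -> max=31
step 14: append 48 -> window=[31, 48] -> max=48
step 15: append 5 -> window=[48, 5] -> max=48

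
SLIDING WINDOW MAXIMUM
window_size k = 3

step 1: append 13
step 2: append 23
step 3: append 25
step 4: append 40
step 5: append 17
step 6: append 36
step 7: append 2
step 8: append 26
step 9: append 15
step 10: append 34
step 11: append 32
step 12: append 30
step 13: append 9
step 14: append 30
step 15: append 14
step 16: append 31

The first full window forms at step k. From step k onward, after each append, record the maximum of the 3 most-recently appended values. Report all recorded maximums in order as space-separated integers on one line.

step 1: append 13 -> window=[13] (not full yet)
step 2: append 23 -> window=[13, 23] (not full yet)
step 3: append 25 -> window=[13, 23, 25] -> max=25
step 4: append 40 -> window=[23, 25, 40] -> max=40
step 5: append 17 -> window=[25, 40, 17] -> max=40
step 6: append 36 -> window=[40, 17, 36] -> max=40
step 7: append 2 -> window=[17, 36, 2] -> max=36
step 8: append 26 -> window=[36, 2, 26] -> max=36
step 9: append 15 -> window=[2, 26, 15] -> max=26
step 10: append 34 -> window=[26, 15, 34] -> max=34
step 11: append 32 -> window=[15, 34, 32] -> max=34
step 12: append 30 -> window=[34, 32, 30] -> max=34
step 13: append 9 -> window=[32, 30, 9] -> max=32
step 14: append 30 -> window=[30, 9, 30] -> max=30
step 15: append 14 -> window=[9, 30, 14] -> max=30
step 16: append 31 -> window=[30, 14, 31] -> max=31

Answer: 25 40 40 40 36 36 26 34 34 34 32 30 30 31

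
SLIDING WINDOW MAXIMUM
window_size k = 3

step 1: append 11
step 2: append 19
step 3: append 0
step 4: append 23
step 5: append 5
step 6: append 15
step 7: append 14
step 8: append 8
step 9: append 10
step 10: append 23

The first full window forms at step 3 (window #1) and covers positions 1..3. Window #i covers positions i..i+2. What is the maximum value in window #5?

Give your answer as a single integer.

Answer: 15

Derivation:
step 1: append 11 -> window=[11] (not full yet)
step 2: append 19 -> window=[11, 19] (not full yet)
step 3: append 0 -> window=[11, 19, 0] -> max=19
step 4: append 23 -> window=[19, 0, 23] -> max=23
step 5: append 5 -> window=[0, 23, 5] -> max=23
step 6: append 15 -> window=[23, 5, 15] -> max=23
step 7: append 14 -> window=[5, 15, 14] -> max=15
Window #5 max = 15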